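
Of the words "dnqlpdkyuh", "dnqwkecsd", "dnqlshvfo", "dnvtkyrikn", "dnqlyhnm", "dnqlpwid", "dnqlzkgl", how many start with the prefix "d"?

7

Walk to "d"; the words in its subtree are exactly those with that prefix.
Words under "d": dnqlpdkyuh, dnqlpwid, dnqlshvfo, dnqlyhnm, dnqlzkgl, dnqwkecsd, dnvtkyrikn
Count: 7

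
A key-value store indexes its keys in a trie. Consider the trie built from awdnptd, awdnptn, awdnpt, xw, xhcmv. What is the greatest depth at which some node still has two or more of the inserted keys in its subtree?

6

Equivalently: take the maximum, over all pairs, of their longest common prefix length.
e.g. "awdnpt" and "awdnptd" share the prefix "awdnpt" of length 6; no pair shares a longer one.
Longest shared-prefix length: 6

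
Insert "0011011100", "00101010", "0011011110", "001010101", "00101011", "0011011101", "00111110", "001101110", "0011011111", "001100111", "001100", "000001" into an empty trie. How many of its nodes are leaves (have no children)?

Leaves are exactly the stored words that no other stored word extends.
Those words: "000001", "001010101", "00101011", "001100111", "0011011100", "0011011101", "0011011110", "0011011111", "00111110"
Leaf count: 9

9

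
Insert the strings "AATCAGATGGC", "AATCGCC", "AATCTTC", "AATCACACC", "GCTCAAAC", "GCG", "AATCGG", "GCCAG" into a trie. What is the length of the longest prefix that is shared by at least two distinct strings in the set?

5

The deepest shared node is where two words last agree before diverging.
"AATCACACC" and "AATCAGATGGC" agree on "AATCA" (5 characters) before diverging; nothing deeper is shared.
Longest shared-prefix length: 5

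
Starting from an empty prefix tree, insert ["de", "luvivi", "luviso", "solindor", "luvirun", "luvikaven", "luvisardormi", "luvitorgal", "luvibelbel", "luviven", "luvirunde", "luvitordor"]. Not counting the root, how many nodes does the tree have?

52

Count nodes per top-level branch (shared prefixes stored once):
  'd'-branch (de): 2 nodes
  'l'-branch (luvibelbel, luvikaven, luvirun, luvirunde, luvisardormi, luviso, luvitordor, luvitorgal, luviven, luvivi): 42 nodes
  's'-branch (solindor): 8 nodes
Sum: 52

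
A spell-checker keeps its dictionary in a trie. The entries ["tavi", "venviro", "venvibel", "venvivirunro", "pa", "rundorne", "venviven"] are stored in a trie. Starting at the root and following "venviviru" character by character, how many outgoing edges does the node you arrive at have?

1

The children of the "venviviru" node are the distinct next characters among strings starting with "venviviru".
Distinct next characters after "venviviru": n.
That node has 1 child edge.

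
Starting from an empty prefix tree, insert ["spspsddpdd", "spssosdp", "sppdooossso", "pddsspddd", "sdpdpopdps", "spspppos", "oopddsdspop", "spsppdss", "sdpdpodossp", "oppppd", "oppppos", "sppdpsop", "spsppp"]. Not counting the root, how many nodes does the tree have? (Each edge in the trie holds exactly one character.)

For each word, the new-node count is its length minus the longest prefix already in the trie:
  "spspsddpdd" → 10 new (s, p, s, p, s, d, d, p, d, d)
  "spssosdp" → prefix "sps" already present; 5 new (s, o, s, d, p)
  "sppdooossso" → prefix "sp" already present; 9 new (p, d, o, o, o, s, s, s, o)
  "pddsspddd" → 9 new (p, d, d, s, s, p, d, d, d)
  "sdpdpopdps" → prefix "s" already present; 9 new (d, p, d, p, o, p, d, p, s)
  "spspppos" → prefix "spsp" already present; 4 new (p, p, o, s)
  "oopddsdspop" → 11 new (o, o, p, d, d, s, d, s, p, o, p)
  "spsppdss" → prefix "spspp" already present; 3 new (d, s, s)
  "sdpdpodossp" → prefix "sdpdpo" already present; 5 new (d, o, s, s, p)
  "oppppd" → prefix "o" already present; 5 new (p, p, p, p, d)
  "oppppos" → prefix "opppp" already present; 2 new (o, s)
  "sppdpsop" → prefix "sppd" already present; 4 new (p, s, o, p)
  "spsppp" → prefix "spsppp" already present; 0 new (none)
Total nodes = 10 + 5 + 9 + 9 + 9 + 4 + 11 + 3 + 5 + 5 + 2 + 4 + 0 = 76

76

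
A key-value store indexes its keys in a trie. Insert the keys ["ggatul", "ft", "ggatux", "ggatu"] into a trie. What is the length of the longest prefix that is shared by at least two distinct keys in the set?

Look for the deepest trie node that still has at least two words in its subtree.
e.g. "ggatu" and "ggatul" share the prefix "ggatu" of length 5; no pair shares a longer one.
Longest shared-prefix length: 5

5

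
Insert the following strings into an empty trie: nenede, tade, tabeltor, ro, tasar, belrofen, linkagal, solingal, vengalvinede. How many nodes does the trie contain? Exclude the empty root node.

57

Insert word by word; a character creates a node only if that edge doesn't already exist:
  "nenede" → 6 new (n, e, n, e, d, e)
  "tade" → 4 new (t, a, d, e)
  "tabeltor" → prefix "ta" already present; 6 new (b, e, l, t, o, r)
  "ro" → 2 new (r, o)
  "tasar" → prefix "ta" already present; 3 new (s, a, r)
  "belrofen" → 8 new (b, e, l, r, o, f, e, n)
  "linkagal" → 8 new (l, i, n, k, a, g, a, l)
  "solingal" → 8 new (s, o, l, i, n, g, a, l)
  "vengalvinede" → 12 new (v, e, n, g, a, l, v, i, n, e, d, e)
Total nodes = 6 + 4 + 6 + 2 + 3 + 8 + 8 + 8 + 12 = 57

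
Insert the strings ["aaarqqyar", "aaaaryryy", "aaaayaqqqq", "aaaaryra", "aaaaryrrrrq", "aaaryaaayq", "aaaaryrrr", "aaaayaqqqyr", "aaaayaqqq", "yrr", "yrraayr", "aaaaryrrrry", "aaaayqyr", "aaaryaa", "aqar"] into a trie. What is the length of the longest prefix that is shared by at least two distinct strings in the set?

10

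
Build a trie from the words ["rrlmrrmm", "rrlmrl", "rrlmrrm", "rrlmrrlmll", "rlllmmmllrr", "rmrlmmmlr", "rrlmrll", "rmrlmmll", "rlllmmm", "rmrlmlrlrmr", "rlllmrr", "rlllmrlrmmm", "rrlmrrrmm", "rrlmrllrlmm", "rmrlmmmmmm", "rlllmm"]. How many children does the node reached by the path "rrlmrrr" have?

Follow the path "rrlmrrr" to its node, then look at its outgoing edges.
Distinct next characters after "rrlmrrr": m.
That node has 1 child edge.

1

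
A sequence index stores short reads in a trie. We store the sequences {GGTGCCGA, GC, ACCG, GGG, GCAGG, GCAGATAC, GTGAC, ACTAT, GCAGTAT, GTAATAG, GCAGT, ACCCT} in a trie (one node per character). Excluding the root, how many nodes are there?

Insert word by word; a character creates a node only if that edge doesn't already exist:
  "GGTGCCGA" → 8 new (G, G, T, G, C, C, G, A)
  "GC" → prefix "G" already present; 1 new (C)
  "ACCG" → 4 new (A, C, C, G)
  "GGG" → prefix "GG" already present; 1 new (G)
  "GCAGG" → prefix "GC" already present; 3 new (A, G, G)
  "GCAGATAC" → prefix "GCAG" already present; 4 new (A, T, A, C)
  "GTGAC" → prefix "G" already present; 4 new (T, G, A, C)
  "ACTAT" → prefix "AC" already present; 3 new (T, A, T)
  "GCAGTAT" → prefix "GCAG" already present; 3 new (T, A, T)
  "GTAATAG" → prefix "GT" already present; 5 new (A, A, T, A, G)
  "GCAGT" → prefix "GCAGT" already present; 0 new (none)
  "ACCCT" → prefix "ACC" already present; 2 new (C, T)
Total nodes = 8 + 1 + 4 + 1 + 3 + 4 + 4 + 3 + 3 + 5 + 0 + 2 = 38

38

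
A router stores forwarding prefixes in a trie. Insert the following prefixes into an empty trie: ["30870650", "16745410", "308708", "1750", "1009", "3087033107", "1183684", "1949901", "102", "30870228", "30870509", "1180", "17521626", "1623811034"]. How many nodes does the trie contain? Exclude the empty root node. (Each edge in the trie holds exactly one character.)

For each word, the new-node count is its length minus the longest prefix already in the trie:
  "30870650" → 8 new (3, 0, 8, 7, 0, 6, 5, 0)
  "16745410" → 8 new (1, 6, 7, 4, 5, 4, 1, 0)
  "308708" → prefix "30870" already present; 1 new (8)
  "1750" → prefix "1" already present; 3 new (7, 5, 0)
  "1009" → prefix "1" already present; 3 new (0, 0, 9)
  "3087033107" → prefix "30870" already present; 5 new (3, 3, 1, 0, 7)
  "1183684" → prefix "1" already present; 6 new (1, 8, 3, 6, 8, 4)
  "1949901" → prefix "1" already present; 6 new (9, 4, 9, 9, 0, 1)
  "102" → prefix "10" already present; 1 new (2)
  "30870228" → prefix "30870" already present; 3 new (2, 2, 8)
  "30870509" → prefix "30870" already present; 3 new (5, 0, 9)
  "1180" → prefix "118" already present; 1 new (0)
  "17521626" → prefix "175" already present; 5 new (2, 1, 6, 2, 6)
  "1623811034" → prefix "16" already present; 8 new (2, 3, 8, 1, 1, 0, 3, 4)
Total nodes = 8 + 8 + 1 + 3 + 3 + 5 + 6 + 6 + 1 + 3 + 3 + 1 + 5 + 8 = 61

61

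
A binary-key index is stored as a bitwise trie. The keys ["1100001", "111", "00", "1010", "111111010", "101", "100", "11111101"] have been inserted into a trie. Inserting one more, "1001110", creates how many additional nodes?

Walking "1001110" from the root, the first 3 characters ("100") follow existing edges; "1" is the first miss.
Each of the 4 remaining characters creates one node.

4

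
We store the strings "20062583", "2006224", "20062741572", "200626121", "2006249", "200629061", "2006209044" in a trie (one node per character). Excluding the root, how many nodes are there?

31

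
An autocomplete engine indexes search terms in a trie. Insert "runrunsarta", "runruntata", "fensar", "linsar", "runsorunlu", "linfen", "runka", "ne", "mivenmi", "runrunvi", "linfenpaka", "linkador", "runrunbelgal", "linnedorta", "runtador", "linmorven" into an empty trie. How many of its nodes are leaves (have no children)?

Leaves are exactly the stored words that no other stored word extends.
Those words: "fensar", "linfenpaka", "linkador", "linmorven", "linnedorta", "linsar", "mivenmi", "ne", "runka", "runrunbelgal", "runrunsarta", "runruntata", "runrunvi", "runsorunlu", "runtador"
Leaf count: 15

15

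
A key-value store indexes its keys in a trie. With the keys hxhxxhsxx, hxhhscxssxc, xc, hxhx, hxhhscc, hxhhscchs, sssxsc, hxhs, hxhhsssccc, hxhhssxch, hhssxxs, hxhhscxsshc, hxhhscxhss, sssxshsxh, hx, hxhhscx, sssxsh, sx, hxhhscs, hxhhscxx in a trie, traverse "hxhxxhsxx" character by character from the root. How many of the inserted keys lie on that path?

3

Check each prefix of "hxhxxhsxx" against the stored set — each match is an end-marker on the path.
Prefixes of the query that are stored words: "hx", "hxhx", "hxhxxhsxx"
Count: 3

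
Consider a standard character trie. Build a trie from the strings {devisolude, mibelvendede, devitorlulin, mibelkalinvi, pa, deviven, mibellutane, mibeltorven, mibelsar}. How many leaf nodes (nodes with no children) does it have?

Leaves are exactly the stored words that no other stored word extends.
Those words: "devisolude", "devitorlulin", "deviven", "mibelkalinvi", "mibellutane", "mibelsar", "mibeltorven", "mibelvendede", "pa"
Leaf count: 9

9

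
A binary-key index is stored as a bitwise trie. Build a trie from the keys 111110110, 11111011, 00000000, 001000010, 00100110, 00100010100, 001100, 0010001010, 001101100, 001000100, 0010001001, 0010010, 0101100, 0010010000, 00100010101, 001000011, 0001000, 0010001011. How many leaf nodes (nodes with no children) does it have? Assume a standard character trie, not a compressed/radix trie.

14

A leaf is a node with no children — equivalently, the end of a word that is not a proper prefix of any other stored word.
Those words: "00000000", "0001000", "001000010", "001000011", "0010001001", "00100010100", "00100010101", "0010001011", "0010010000", "00100110", "001100", "001101100", "0101100", "111110110"
Leaf count: 14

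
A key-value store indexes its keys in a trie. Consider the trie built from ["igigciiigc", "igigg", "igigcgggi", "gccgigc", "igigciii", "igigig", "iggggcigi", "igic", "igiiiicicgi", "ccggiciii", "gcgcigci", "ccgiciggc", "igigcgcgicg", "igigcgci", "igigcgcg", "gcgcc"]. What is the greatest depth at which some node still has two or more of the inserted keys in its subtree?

8

Look for the deepest trie node that still has at least two words in its subtree.
e.g. "igigcgcg" and "igigcgcgicg" share the prefix "igigcgcg" of length 8; no pair shares a longer one.
Longest shared-prefix length: 8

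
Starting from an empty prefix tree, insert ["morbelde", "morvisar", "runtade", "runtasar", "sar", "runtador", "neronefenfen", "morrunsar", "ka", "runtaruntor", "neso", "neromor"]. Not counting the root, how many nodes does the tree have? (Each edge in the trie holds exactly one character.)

Insert word by word; a character creates a node only if that edge doesn't already exist:
  "morbelde" → 8 new (m, o, r, b, e, l, d, e)
  "morvisar" → prefix "mor" already present; 5 new (v, i, s, a, r)
  "runtade" → 7 new (r, u, n, t, a, d, e)
  "runtasar" → prefix "runta" already present; 3 new (s, a, r)
  "sar" → 3 new (s, a, r)
  "runtador" → prefix "runtad" already present; 2 new (o, r)
  "neronefenfen" → 12 new (n, e, r, o, n, e, f, e, n, f, e, n)
  "morrunsar" → prefix "mor" already present; 6 new (r, u, n, s, a, r)
  "ka" → 2 new (k, a)
  "runtaruntor" → prefix "runta" already present; 6 new (r, u, n, t, o, r)
  "neso" → prefix "ne" already present; 2 new (s, o)
  "neromor" → prefix "nero" already present; 3 new (m, o, r)
Total nodes = 8 + 5 + 7 + 3 + 3 + 2 + 12 + 6 + 2 + 6 + 2 + 3 = 59

59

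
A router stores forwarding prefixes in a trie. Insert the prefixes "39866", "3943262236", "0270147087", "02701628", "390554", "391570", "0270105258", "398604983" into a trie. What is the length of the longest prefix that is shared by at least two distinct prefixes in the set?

Look for the deepest trie node that still has at least two words in its subtree.
"0270105258" and "0270147087" agree on "02701" (5 characters) before diverging; nothing deeper is shared.
Longest shared-prefix length: 5

5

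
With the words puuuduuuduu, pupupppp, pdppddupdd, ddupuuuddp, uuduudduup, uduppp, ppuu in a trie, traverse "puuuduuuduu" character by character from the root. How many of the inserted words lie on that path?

1

Walk "puuuduuuduu" from the root; an end-of-word marker is hit whenever a stored word is a prefix of "puuuduuuduu".
Prefixes of the query that are stored words: "puuuduuuduu"
Count: 1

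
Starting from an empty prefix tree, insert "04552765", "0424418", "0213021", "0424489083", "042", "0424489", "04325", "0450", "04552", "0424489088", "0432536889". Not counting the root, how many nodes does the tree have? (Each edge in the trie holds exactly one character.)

Trace insertions, counting only characters that open a new branch:
  "04552765" → 8 new (0, 4, 5, 5, 2, 7, 6, 5)
  "0424418" → prefix "04" already present; 5 new (2, 4, 4, 1, 8)
  "0213021" → prefix "0" already present; 6 new (2, 1, 3, 0, 2, 1)
  "0424489083" → prefix "04244" already present; 5 new (8, 9, 0, 8, 3)
  "042" → prefix "042" already present; 0 new (none)
  "0424489" → prefix "0424489" already present; 0 new (none)
  "04325" → prefix "04" already present; 3 new (3, 2, 5)
  "0450" → prefix "045" already present; 1 new (0)
  "04552" → prefix "04552" already present; 0 new (none)
  "0424489088" → prefix "042448908" already present; 1 new (8)
  "0432536889" → prefix "04325" already present; 5 new (3, 6, 8, 8, 9)
Total nodes = 8 + 5 + 6 + 5 + 0 + 0 + 3 + 1 + 0 + 1 + 5 = 34

34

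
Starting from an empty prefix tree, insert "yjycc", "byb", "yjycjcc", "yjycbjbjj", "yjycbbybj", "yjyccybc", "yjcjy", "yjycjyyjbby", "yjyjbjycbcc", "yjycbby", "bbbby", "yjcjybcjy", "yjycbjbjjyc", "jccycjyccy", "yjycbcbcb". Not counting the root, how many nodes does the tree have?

Insert word by word; a character creates a node only if that edge doesn't already exist:
  "yjycc" → 5 new (y, j, y, c, c)
  "byb" → 3 new (b, y, b)
  "yjycjcc" → prefix "yjyc" already present; 3 new (j, c, c)
  "yjycbjbjj" → prefix "yjyc" already present; 5 new (b, j, b, j, j)
  "yjycbbybj" → prefix "yjycb" already present; 4 new (b, y, b, j)
  "yjyccybc" → prefix "yjycc" already present; 3 new (y, b, c)
  "yjcjy" → prefix "yj" already present; 3 new (c, j, y)
  "yjycjyyjbby" → prefix "yjycj" already present; 6 new (y, y, j, b, b, y)
  "yjyjbjycbcc" → prefix "yjy" already present; 8 new (j, b, j, y, c, b, c, c)
  "yjycbby" → prefix "yjycbby" already present; 0 new (none)
  "bbbby" → prefix "b" already present; 4 new (b, b, b, y)
  "yjcjybcjy" → prefix "yjcjy" already present; 4 new (b, c, j, y)
  "yjycbjbjjyc" → prefix "yjycbjbjj" already present; 2 new (y, c)
  "jccycjyccy" → 10 new (j, c, c, y, c, j, y, c, c, y)
  "yjycbcbcb" → prefix "yjycb" already present; 4 new (c, b, c, b)
Total nodes = 5 + 3 + 3 + 5 + 4 + 3 + 3 + 6 + 8 + 0 + 4 + 4 + 2 + 10 + 4 = 64

64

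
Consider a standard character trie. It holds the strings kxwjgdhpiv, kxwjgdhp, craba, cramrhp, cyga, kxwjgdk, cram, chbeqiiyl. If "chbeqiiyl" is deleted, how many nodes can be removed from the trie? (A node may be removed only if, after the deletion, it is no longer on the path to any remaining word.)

8

Walk "chbeqiiyl" from the leaf back toward the root, removing each node that no remaining word uses.
The suffix "hbeqiiyl" (8 nodes) is used only by "chbeqiiyl"; the node for "c" still has the child "r", so pruning stops there.
Nodes removed: 8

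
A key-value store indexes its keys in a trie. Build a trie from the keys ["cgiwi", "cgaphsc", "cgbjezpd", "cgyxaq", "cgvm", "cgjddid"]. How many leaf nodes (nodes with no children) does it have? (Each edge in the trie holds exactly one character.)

Leaves are exactly the stored words that no other stored word extends.
Those words: "cgaphsc", "cgbjezpd", "cgiwi", "cgjddid", "cgvm", "cgyxaq"
Leaf count: 6

6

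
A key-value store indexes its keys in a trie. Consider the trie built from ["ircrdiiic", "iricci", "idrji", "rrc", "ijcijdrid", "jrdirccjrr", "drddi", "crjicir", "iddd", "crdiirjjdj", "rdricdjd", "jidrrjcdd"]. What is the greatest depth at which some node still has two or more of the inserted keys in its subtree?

2

The deepest shared node is where two words last agree before diverging.
e.g. "crdiirjjdj" and "crjicir" share the prefix "cr" of length 2; no pair shares a longer one.
Longest shared-prefix length: 2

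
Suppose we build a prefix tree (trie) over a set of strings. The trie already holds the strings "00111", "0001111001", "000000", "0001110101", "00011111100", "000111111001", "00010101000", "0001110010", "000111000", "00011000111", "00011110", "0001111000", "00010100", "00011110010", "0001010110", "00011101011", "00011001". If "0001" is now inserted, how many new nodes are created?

"0001" is already a full path in the trie; only an end-marker is added.
No new nodes are needed: 0.

0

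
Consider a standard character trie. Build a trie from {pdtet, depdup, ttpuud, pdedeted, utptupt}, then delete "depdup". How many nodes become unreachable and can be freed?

6

Walk "depdup" from the leaf back toward the root, removing each node that no remaining word uses.
No other word shares any prefix with "depdup", so all 6 of its nodes go.
Nodes removed: 6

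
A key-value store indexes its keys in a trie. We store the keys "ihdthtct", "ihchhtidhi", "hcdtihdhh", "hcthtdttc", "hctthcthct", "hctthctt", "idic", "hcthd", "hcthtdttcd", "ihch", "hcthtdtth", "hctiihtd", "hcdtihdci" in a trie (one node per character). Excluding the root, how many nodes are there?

53

Count nodes per top-level branch (shared prefixes stored once):
  'h'-branch (hcdtihdci, hcdtihdhh, hcthd, hcthtdttc, hcthtdttcd, hcthtdtth, hctiihtd, hctthcthct, hctthctt): 34 nodes
  'i'-branch (idic, ihch, ihchhtidhi, ihdthtct): 19 nodes
Sum: 53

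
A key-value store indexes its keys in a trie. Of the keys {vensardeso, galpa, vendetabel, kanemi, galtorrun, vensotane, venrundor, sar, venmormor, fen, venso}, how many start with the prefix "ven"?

Filter for entries beginning with "ven":
Matches: "vendetabel", "venmormor", "venrundor", "vensardeso", "venso", "vensotane"
Count: 6

6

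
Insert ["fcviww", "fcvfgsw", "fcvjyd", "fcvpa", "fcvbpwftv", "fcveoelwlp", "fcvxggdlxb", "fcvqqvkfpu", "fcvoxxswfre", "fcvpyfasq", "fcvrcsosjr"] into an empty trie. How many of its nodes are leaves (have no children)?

11

A leaf is a node with no children — equivalently, the end of a word that is not a proper prefix of any other stored word.
Those words: "fcvbpwftv", "fcveoelwlp", "fcvfgsw", "fcviww", "fcvjyd", "fcvoxxswfre", "fcvpa", "fcvpyfasq", "fcvqqvkfpu", "fcvrcsosjr", "fcvxggdlxb"
Leaf count: 11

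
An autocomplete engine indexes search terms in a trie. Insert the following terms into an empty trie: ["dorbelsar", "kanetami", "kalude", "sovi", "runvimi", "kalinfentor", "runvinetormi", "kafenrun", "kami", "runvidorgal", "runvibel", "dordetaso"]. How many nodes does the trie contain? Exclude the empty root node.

Insert word by word; a character creates a node only if that edge doesn't already exist:
  "dorbelsar" → 9 new (d, o, r, b, e, l, s, a, r)
  "kanetami" → 8 new (k, a, n, e, t, a, m, i)
  "kalude" → prefix "ka" already present; 4 new (l, u, d, e)
  "sovi" → 4 new (s, o, v, i)
  "runvimi" → 7 new (r, u, n, v, i, m, i)
  "kalinfentor" → prefix "kal" already present; 8 new (i, n, f, e, n, t, o, r)
  "runvinetormi" → prefix "runvi" already present; 7 new (n, e, t, o, r, m, i)
  "kafenrun" → prefix "ka" already present; 6 new (f, e, n, r, u, n)
  "kami" → prefix "ka" already present; 2 new (m, i)
  "runvidorgal" → prefix "runvi" already present; 6 new (d, o, r, g, a, l)
  "runvibel" → prefix "runvi" already present; 3 new (b, e, l)
  "dordetaso" → prefix "dor" already present; 6 new (d, e, t, a, s, o)
Total nodes = 9 + 8 + 4 + 4 + 7 + 8 + 7 + 6 + 2 + 6 + 3 + 6 = 70

70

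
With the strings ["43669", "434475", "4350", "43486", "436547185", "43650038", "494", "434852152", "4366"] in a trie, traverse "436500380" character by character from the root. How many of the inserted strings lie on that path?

Traverse "436500380" character by character; count nodes along the way that are marked as word ends.
Prefixes of the query that are stored words: "43650038"
Count: 1

1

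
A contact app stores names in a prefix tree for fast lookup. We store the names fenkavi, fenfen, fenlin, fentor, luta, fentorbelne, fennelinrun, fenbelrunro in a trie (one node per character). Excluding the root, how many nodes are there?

41

Count nodes per top-level branch (shared prefixes stored once):
  'f'-branch (fenbelrunro, fenfen, fenkavi, fenlin, fennelinrun, fentor, fentorbelne): 37 nodes
  'l'-branch (luta): 4 nodes
Sum: 41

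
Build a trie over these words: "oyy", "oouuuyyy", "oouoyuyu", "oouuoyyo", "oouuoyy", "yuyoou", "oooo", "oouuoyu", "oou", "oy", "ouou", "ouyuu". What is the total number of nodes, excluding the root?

Count nodes per top-level branch (shared prefixes stored once):
  'o'-branch (oooo, oou, oouoyuyu, oouuoyu, oouuoyy, oouuoyyo, oouuuyyy, ouou, ouyuu, oy, oyy): 28 nodes
  'y'-branch (yuyoou): 6 nodes
Sum: 34

34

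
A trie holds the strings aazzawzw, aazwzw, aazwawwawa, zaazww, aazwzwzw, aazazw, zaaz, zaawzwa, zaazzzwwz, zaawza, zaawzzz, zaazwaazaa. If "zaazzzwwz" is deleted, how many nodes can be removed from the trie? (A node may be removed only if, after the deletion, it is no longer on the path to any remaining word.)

5

A node on "zaazzzwwz"'s path can go only if nothing else ends at it or branches off below it.
The suffix "zzwwz" (5 nodes) is used only by "zaazzzwwz"; the node for "zaaz" still has the child "w", so pruning stops there.
Nodes removed: 5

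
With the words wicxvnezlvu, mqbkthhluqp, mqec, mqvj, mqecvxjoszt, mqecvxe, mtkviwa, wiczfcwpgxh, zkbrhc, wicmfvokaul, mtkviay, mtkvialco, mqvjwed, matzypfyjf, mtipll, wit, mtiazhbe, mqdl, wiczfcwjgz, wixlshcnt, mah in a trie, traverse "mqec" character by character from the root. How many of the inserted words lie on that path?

Traverse "mqec" character by character; count nodes along the way that are marked as word ends.
Prefixes of the query that are stored words: "mqec"
Count: 1

1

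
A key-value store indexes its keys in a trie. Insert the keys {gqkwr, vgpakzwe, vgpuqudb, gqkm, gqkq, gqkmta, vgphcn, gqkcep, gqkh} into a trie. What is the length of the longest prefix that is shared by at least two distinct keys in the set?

4

The deepest shared node is where two words last agree before diverging.
"gqkm" and "gqkmta" agree on "gqkm" (4 characters) before diverging; nothing deeper is shared.
Longest shared-prefix length: 4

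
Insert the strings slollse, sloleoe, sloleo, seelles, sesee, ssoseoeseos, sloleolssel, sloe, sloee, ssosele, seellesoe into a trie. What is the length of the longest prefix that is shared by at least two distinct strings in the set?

The deepest shared node is where two words last agree before diverging.
"seelles" and "seellesoe" agree on "seelles" (7 characters) before diverging; nothing deeper is shared.
Longest shared-prefix length: 7

7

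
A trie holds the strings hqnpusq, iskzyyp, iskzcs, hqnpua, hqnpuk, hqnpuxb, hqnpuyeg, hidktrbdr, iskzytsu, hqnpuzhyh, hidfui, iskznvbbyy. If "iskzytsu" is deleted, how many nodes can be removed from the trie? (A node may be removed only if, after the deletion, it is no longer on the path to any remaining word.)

3

A node on "iskzytsu"'s path can go only if nothing else ends at it or branches off below it.
The suffix "tsu" (3 nodes) is used only by "iskzytsu"; the node for "iskzy" still has the child "y", so pruning stops there.
Nodes removed: 3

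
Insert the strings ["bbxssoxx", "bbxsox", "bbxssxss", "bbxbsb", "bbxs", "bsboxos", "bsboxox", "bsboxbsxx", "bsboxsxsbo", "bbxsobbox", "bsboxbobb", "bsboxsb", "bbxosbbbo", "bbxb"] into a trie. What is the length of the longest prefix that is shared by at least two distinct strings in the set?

Look for the deepest trie node that still has at least two words in its subtree.
e.g. "bsboxbobb" and "bsboxbsxx" share the prefix "bsboxb" of length 6; no pair shares a longer one.
Longest shared-prefix length: 6

6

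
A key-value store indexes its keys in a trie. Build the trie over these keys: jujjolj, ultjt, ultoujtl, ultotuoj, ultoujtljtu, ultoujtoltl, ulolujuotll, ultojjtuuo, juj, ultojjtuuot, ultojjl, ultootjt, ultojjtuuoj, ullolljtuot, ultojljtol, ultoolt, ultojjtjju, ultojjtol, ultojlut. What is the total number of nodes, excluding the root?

73

Count nodes per top-level branch (shared prefixes stored once):
  'j'-branch (juj, jujjolj): 7 nodes
  'u'-branch (ullolljtuot, ulolujuotll, ultjt, ultojjl, ultojjtjju, ultojjtol, ultojjtuuo, ultojjtuuoj, ultojjtuuot, ultojljtol, ultojlut, ultoolt, ultootjt, ultotuoj, ultoujtl, ultoujtljtu, ultoujtoltl): 66 nodes
Sum: 73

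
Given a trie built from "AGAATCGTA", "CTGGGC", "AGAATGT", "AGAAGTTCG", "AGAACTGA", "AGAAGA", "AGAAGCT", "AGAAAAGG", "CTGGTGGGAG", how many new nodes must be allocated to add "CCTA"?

3

The longest prefix of "CCTA" already in the trie is "C" (length 1).
New nodes needed: |"CCTA"| − 1 = 4 − 1 = 3.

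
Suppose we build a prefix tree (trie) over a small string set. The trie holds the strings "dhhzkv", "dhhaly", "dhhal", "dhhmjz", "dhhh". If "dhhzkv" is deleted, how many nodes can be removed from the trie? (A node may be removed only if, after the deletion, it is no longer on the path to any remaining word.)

Walk "dhhzkv" from the leaf back toward the root, removing each node that no remaining word uses.
The suffix "zkv" (3 nodes) is used only by "dhhzkv"; the node for "dhh" still has the child "a", so pruning stops there.
Nodes removed: 3

3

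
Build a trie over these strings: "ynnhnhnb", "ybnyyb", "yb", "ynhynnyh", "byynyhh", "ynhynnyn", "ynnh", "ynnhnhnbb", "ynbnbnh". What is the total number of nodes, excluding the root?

Count nodes per top-level branch (shared prefixes stored once):
  'b'-branch (byynyhh): 7 nodes
  'y'-branch (yb, ybnyyb, ynbnbnh, ynhynnyh, ynhynnyn, ynnh, ynnhnhnb, ynnhnhnbb): 26 nodes
Sum: 33

33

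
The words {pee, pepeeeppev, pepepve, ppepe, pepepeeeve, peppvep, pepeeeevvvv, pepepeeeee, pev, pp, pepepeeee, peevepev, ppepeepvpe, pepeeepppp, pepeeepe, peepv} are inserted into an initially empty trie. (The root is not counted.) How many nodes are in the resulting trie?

50

Insert word by word; a character creates a node only if that edge doesn't already exist:
  "pee" → 3 new (p, e, e)
  "pepeeeppev" → prefix "pe" already present; 8 new (p, e, e, e, p, p, e, v)
  "pepepve" → prefix "pepe" already present; 3 new (p, v, e)
  "ppepe" → prefix "p" already present; 4 new (p, e, p, e)
  "pepepeeeve" → prefix "pepep" already present; 5 new (e, e, e, v, e)
  "peppvep" → prefix "pep" already present; 4 new (p, v, e, p)
  "pepeeeevvvv" → prefix "pepeee" already present; 5 new (e, v, v, v, v)
  "pepepeeeee" → prefix "pepepeee" already present; 2 new (e, e)
  "pev" → prefix "pe" already present; 1 new (v)
  "pp" → prefix "pp" already present; 0 new (none)
  "pepepeeee" → prefix "pepepeeee" already present; 0 new (none)
  "peevepev" → prefix "pee" already present; 5 new (v, e, p, e, v)
  "ppepeepvpe" → prefix "ppepe" already present; 5 new (e, p, v, p, e)
  "pepeeepppp" → prefix "pepeeepp" already present; 2 new (p, p)
  "pepeeepe" → prefix "pepeeep" already present; 1 new (e)
  "peepv" → prefix "pee" already present; 2 new (p, v)
Total nodes = 3 + 8 + 3 + 4 + 5 + 4 + 5 + 2 + 1 + 0 + 0 + 5 + 5 + 2 + 1 + 2 = 50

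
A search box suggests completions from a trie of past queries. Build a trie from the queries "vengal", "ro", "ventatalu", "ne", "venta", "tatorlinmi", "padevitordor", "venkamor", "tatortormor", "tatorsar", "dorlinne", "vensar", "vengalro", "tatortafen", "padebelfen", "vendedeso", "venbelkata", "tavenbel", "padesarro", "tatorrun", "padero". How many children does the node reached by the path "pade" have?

4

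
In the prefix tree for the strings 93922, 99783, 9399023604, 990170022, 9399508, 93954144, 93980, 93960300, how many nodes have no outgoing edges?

Leaves are exactly the stored words that no other stored word extends.
Those words: "93922", "93954144", "93960300", "93980", "9399023604", "9399508", "990170022", "99783"
Leaf count: 8

8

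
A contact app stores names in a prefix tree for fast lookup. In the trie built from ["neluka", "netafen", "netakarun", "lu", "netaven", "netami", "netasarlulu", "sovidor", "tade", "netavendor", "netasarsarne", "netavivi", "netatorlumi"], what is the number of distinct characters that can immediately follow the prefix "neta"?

Walk "neta" from the root, arriving at one node.
Characters that immediately follow "neta" among the stored strings: {f, k, m, s, t, v}.
That node has 6 child edges.

6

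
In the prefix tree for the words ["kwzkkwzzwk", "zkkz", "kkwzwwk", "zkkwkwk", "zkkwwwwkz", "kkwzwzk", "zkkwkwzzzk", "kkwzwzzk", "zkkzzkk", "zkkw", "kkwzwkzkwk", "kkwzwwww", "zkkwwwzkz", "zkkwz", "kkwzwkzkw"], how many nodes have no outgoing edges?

12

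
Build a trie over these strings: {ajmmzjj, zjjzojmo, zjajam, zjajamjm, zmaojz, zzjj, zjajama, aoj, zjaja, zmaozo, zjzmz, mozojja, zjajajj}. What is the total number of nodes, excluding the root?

Count nodes per top-level branch (shared prefixes stored once):
  'a'-branch (ajmmzjj, aoj): 9 nodes
  'm'-branch (mozojja): 7 nodes
  'z'-branch (zjaja, zjajajj, zjajam, zjajama, zjajamjm, zjjzojmo, zjzmz, zmaojz, zmaozo, zzjj): 30 nodes
Sum: 46

46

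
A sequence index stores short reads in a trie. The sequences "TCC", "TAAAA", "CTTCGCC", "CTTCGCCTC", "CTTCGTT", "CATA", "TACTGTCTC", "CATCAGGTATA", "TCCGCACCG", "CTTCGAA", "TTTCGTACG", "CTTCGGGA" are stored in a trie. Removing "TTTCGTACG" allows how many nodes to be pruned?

A node on "TTTCGTACG"'s path can go only if nothing else ends at it or branches off below it.
The suffix "TTCGTACG" (8 nodes) is used only by "TTTCGTACG"; the node for "T" still has the child "C", so pruning stops there.
Nodes removed: 8

8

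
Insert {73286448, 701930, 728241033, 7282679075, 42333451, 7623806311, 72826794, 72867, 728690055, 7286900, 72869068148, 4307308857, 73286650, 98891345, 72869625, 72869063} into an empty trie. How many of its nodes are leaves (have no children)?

15

Leaves are exactly the stored words that no other stored word extends.
Those words: "42333451", "4307308857", "701930", "728241033", "7282679075", "72826794", "72867", "728690055", "72869063", "72869068148", "72869625", "73286448", "73286650", "7623806311", "98891345"
Leaf count: 15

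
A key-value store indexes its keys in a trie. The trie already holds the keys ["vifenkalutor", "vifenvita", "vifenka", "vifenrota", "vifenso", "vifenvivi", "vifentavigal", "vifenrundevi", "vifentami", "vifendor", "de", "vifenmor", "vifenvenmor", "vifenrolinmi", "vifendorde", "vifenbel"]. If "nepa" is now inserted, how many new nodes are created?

4

Nothing in the trie begins with "n"; the whole of "nepa" is new.
4 − 0 = 4 new nodes.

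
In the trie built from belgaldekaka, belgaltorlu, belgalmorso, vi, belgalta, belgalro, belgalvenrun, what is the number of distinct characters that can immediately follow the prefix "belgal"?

5

The children of the "belgal" node are the distinct next characters among strings starting with "belgal".
Distinct next characters after "belgal": d, m, r, t, v.
That node has 5 child edges.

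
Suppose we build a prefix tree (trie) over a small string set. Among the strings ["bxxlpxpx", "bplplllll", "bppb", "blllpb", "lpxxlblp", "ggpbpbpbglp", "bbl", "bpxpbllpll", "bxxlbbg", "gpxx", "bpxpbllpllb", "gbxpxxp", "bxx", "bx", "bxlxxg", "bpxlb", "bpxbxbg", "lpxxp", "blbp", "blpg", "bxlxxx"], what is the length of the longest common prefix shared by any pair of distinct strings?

10

The deepest shared node is where two words last agree before diverging.
e.g. "bpxpbllpll" and "bpxpbllpllb" share the prefix "bpxpbllpll" of length 10; no pair shares a longer one.
Longest shared-prefix length: 10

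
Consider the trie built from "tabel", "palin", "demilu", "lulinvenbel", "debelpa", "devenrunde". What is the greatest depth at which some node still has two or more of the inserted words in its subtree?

2

Look for the deepest trie node that still has at least two words in its subtree.
"debelpa" and "demilu" agree on "de" (2 characters) before diverging; nothing deeper is shared.
Longest shared-prefix length: 2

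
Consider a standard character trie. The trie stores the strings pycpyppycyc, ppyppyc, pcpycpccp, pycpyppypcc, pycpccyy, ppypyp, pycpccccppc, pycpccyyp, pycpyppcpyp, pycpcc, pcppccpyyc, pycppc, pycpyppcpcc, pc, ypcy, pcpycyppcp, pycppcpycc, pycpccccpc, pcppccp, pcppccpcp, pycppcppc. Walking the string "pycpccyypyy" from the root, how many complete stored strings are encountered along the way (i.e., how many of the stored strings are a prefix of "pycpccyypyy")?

Walk "pycpccyypyy" from the root; an end-of-word marker is hit whenever a stored word is a prefix of "pycpccyypyy".
Prefixes of the query that are stored words: "pycpcc", "pycpccyy", "pycpccyyp"
Count: 3

3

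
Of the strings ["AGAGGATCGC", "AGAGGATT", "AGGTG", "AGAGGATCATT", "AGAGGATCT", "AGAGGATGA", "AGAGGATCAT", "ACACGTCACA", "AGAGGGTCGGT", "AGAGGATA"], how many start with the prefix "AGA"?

8

Filter for entries beginning with "AGA":
Matches: "AGAGGATA", "AGAGGATCAT", "AGAGGATCATT", "AGAGGATCGC", "AGAGGATCT", "AGAGGATGA", "AGAGGATT", "AGAGGGTCGGT"
Count: 8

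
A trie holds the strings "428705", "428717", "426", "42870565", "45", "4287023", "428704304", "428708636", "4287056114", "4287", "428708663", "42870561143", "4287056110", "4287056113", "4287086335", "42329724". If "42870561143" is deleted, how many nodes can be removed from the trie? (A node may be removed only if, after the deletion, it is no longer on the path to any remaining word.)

1

After clearing the end-marker at "42870561143", prune upward until reaching a node still needed by another word.
The suffix "3" (1 node) is used only by "42870561143"; "4287056114" is itself a stored word, so pruning stops there.
Nodes removed: 1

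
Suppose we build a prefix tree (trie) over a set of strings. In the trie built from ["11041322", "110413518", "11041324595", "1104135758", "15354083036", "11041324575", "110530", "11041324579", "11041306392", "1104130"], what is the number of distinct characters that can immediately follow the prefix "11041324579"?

The children of the "11041324579" node are the distinct next characters among strings starting with "11041324579".
No stored string extends past "11041324579".
That node has 0 child edges.

0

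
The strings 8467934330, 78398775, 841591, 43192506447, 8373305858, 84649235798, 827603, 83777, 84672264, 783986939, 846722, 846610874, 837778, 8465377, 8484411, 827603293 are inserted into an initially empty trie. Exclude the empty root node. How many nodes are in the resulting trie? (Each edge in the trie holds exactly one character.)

84

Count nodes per top-level branch (shared prefixes stored once):
  '4'-branch (43192506447): 11 nodes
  '7'-branch (783986939, 78398775): 12 nodes
  '8'-branch (827603, 827603293, 8373305858, 83777, 837778, 841591, 84649235798, 8465377, 846610874, 846722, 84672264, 8467934330, 8484411): 61 nodes
Sum: 84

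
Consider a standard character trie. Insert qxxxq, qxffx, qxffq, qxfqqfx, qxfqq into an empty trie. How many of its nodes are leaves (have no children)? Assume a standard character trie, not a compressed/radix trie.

4

Leaves are exactly the stored words that no other stored word extends.
Those words: "qxffq", "qxffx", "qxfqqfx", "qxxxq"
Leaf count: 4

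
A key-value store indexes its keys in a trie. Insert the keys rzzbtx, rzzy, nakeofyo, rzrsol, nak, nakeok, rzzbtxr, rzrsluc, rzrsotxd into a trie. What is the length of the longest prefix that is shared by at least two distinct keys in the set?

Look for the deepest trie node that still has at least two words in its subtree.
"rzzbtx" and "rzzbtxr" agree on "rzzbtx" (6 characters) before diverging; nothing deeper is shared.
Longest shared-prefix length: 6

6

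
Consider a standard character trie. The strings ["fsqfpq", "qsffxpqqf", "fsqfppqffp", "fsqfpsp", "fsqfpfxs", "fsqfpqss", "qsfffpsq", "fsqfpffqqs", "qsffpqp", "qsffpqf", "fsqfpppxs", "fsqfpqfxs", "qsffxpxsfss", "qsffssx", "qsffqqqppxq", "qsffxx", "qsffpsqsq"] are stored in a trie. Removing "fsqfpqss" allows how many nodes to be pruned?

After clearing the end-marker at "fsqfpqss", prune upward until reaching a node still needed by another word.
The suffix "ss" (2 nodes) is used only by "fsqfpqss"; the node for "fsqfpq" still has the child "f", so pruning stops there.
Nodes removed: 2

2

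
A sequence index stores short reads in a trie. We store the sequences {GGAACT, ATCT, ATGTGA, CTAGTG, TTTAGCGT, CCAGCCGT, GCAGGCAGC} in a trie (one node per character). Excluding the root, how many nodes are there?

Insert word by word; a character creates a node only if that edge doesn't already exist:
  "GGAACT" → 6 new (G, G, A, A, C, T)
  "ATCT" → 4 new (A, T, C, T)
  "ATGTGA" → prefix "AT" already present; 4 new (G, T, G, A)
  "CTAGTG" → 6 new (C, T, A, G, T, G)
  "TTTAGCGT" → 8 new (T, T, T, A, G, C, G, T)
  "CCAGCCGT" → prefix "C" already present; 7 new (C, A, G, C, C, G, T)
  "GCAGGCAGC" → prefix "G" already present; 8 new (C, A, G, G, C, A, G, C)
Total nodes = 6 + 4 + 4 + 6 + 8 + 7 + 8 = 43

43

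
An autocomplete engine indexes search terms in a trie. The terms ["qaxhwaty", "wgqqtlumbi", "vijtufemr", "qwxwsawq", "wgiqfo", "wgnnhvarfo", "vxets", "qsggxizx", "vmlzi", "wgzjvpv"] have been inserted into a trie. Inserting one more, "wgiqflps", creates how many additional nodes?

"wgiqf" is already a path in the trie; the remaining "lps" must be added.
Each of the 3 remaining characters creates one node.

3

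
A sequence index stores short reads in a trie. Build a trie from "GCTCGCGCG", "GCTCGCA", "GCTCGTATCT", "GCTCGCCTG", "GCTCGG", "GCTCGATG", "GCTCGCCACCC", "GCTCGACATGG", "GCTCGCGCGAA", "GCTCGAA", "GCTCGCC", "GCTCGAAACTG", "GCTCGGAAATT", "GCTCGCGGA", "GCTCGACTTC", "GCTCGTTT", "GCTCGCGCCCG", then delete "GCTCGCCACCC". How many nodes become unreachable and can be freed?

A node on "GCTCGCCACCC"'s path can go only if nothing else ends at it or branches off below it.
The suffix "ACCC" (4 nodes) is used only by "GCTCGCCACCC"; the node for "GCTCGCC" still has the child "T", so pruning stops there.
Nodes removed: 4

4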